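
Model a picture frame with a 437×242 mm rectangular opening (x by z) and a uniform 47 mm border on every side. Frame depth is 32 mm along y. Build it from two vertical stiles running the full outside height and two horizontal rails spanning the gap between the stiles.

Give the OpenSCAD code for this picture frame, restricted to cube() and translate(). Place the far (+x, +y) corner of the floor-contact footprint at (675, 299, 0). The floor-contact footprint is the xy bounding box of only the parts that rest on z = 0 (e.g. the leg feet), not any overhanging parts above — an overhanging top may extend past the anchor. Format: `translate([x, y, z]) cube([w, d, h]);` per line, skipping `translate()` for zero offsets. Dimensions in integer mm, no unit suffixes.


translate([144, 267, 0]) cube([47, 32, 336]);
translate([628, 267, 0]) cube([47, 32, 336]);
translate([191, 267, 0]) cube([437, 32, 47]);
translate([191, 267, 289]) cube([437, 32, 47]);


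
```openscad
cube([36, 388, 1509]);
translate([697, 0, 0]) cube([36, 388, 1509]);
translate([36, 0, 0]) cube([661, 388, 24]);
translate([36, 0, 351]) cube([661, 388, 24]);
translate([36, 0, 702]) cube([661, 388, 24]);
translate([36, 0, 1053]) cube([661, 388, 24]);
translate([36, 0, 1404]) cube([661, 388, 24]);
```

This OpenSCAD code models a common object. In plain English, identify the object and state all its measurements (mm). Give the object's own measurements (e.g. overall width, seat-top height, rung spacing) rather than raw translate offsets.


An open bookshelf. Two side panels, each 36 mm thick, 388 mm deep and 1509 mm tall, stand 733 mm apart (outside-to-outside). Between them sit 5 shelves, each 24 mm thick and 388 mm deep, spanning the full gap between the sides. The bottom shelf rests on the floor (its underside at z = 0) and the clear gap between one shelf's top and the next shelf's underside is 327 mm.


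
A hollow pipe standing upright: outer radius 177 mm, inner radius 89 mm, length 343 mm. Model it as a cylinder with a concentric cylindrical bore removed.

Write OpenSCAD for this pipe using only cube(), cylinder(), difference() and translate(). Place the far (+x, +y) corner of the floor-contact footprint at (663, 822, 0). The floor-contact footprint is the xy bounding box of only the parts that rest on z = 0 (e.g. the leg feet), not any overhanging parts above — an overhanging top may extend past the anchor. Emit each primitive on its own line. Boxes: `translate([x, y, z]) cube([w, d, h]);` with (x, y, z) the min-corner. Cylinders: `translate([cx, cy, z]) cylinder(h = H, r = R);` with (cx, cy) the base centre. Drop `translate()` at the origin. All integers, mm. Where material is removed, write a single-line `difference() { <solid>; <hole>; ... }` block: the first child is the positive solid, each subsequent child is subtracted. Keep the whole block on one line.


difference() { translate([486, 645, 0]) cylinder(h = 343, r = 177); translate([486, 645, 0]) cylinder(h = 343, r = 89); }


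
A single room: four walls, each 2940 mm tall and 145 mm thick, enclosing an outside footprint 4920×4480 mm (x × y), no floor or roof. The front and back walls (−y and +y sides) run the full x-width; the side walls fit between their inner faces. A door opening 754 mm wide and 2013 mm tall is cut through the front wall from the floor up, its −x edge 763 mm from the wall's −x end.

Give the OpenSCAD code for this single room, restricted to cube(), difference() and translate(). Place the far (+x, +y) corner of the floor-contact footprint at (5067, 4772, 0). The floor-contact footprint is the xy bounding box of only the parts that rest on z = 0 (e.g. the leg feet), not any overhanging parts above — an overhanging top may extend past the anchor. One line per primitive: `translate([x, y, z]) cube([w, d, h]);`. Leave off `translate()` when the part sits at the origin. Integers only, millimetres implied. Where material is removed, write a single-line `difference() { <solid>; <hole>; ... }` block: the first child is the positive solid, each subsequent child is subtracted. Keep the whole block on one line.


difference() { translate([147, 292, 0]) cube([4920, 145, 2940]); translate([910, 292, 0]) cube([754, 145, 2013]); }
translate([147, 4627, 0]) cube([4920, 145, 2940]);
translate([147, 437, 0]) cube([145, 4190, 2940]);
translate([4922, 437, 0]) cube([145, 4190, 2940]);


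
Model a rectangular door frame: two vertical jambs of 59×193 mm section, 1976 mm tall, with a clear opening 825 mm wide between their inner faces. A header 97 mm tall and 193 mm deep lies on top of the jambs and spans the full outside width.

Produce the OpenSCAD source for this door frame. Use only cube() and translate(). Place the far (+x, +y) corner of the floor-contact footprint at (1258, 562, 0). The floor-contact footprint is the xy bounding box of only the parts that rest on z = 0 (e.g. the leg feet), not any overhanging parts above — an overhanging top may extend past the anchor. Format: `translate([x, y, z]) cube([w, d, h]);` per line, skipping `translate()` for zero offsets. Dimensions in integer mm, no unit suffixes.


translate([315, 369, 0]) cube([59, 193, 1976]);
translate([1199, 369, 0]) cube([59, 193, 1976]);
translate([315, 369, 1976]) cube([943, 193, 97]);


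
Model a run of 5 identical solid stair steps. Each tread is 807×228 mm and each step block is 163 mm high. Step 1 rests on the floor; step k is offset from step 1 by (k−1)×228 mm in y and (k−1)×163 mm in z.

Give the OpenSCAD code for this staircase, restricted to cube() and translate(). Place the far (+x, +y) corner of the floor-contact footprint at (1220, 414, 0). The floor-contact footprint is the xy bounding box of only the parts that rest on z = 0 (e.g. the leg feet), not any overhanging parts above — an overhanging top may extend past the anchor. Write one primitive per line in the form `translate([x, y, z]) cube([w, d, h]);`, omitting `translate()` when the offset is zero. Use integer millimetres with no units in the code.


translate([413, 186, 0]) cube([807, 228, 163]);
translate([413, 414, 163]) cube([807, 228, 163]);
translate([413, 642, 326]) cube([807, 228, 163]);
translate([413, 870, 489]) cube([807, 228, 163]);
translate([413, 1098, 652]) cube([807, 228, 163]);


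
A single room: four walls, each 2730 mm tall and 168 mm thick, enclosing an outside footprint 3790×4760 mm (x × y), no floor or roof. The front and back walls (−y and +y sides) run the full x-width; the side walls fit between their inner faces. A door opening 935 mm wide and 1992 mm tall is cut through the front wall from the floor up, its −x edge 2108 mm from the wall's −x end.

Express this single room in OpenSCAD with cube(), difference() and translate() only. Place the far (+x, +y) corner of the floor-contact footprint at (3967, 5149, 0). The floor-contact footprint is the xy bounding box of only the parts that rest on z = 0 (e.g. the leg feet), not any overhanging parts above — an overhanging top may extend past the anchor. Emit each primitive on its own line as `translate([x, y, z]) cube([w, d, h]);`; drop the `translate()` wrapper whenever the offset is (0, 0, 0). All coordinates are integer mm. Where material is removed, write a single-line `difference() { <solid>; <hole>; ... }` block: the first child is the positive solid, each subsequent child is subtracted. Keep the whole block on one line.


difference() { translate([177, 389, 0]) cube([3790, 168, 2730]); translate([2285, 389, 0]) cube([935, 168, 1992]); }
translate([177, 4981, 0]) cube([3790, 168, 2730]);
translate([177, 557, 0]) cube([168, 4424, 2730]);
translate([3799, 557, 0]) cube([168, 4424, 2730]);


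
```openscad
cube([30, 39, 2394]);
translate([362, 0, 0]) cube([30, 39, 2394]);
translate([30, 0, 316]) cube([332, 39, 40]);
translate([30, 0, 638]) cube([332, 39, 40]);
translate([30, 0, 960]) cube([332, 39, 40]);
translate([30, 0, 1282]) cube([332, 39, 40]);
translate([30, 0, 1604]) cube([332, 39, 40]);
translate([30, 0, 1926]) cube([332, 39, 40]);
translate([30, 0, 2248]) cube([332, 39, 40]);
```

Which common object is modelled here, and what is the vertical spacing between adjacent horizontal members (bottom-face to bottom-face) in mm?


A ladder. The rung spacing is 322 mm.

Two tall 30×39 posts with 7 short bars between them — a ladder. Adjacent rungs sit at z = 316 and z = 638, so the spacing is 638 − 316 = 322 mm.


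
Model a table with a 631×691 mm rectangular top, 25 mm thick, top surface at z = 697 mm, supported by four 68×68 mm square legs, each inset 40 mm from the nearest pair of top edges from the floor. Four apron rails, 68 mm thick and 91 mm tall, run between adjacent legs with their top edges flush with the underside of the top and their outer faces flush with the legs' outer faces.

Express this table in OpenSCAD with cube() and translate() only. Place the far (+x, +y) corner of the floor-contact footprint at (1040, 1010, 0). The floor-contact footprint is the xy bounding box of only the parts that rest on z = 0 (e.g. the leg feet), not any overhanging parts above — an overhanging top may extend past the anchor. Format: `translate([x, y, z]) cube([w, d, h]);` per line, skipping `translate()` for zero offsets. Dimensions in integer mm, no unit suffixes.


translate([449, 359, 672]) cube([631, 691, 25]);
translate([489, 399, 0]) cube([68, 68, 672]);
translate([972, 399, 0]) cube([68, 68, 672]);
translate([489, 942, 0]) cube([68, 68, 672]);
translate([972, 942, 0]) cube([68, 68, 672]);
translate([557, 399, 581]) cube([415, 68, 91]);
translate([557, 942, 581]) cube([415, 68, 91]);
translate([489, 467, 581]) cube([68, 475, 91]);
translate([972, 467, 581]) cube([68, 475, 91]);


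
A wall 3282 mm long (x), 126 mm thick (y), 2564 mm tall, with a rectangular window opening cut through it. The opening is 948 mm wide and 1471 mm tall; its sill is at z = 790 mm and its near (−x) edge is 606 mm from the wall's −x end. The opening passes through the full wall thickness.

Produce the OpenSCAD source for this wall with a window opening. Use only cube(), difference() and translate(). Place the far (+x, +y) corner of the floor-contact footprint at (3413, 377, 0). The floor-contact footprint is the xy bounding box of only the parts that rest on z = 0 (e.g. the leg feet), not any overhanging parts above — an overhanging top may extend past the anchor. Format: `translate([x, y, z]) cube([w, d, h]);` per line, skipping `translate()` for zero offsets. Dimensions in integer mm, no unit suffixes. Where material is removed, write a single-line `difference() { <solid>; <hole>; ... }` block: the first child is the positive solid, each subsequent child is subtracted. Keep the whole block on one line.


difference() { translate([131, 251, 0]) cube([3282, 126, 2564]); translate([737, 251, 790]) cube([948, 126, 1471]); }


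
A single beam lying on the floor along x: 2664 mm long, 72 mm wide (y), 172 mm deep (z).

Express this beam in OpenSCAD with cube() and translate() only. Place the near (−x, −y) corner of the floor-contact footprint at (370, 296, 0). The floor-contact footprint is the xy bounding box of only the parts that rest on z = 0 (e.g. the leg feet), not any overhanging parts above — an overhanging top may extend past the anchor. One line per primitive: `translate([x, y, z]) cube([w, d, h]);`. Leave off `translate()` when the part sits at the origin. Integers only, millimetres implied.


translate([370, 296, 0]) cube([2664, 72, 172]);


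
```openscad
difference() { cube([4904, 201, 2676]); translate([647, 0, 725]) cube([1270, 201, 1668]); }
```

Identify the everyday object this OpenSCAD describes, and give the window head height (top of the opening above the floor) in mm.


A wall with a window opening. The window head height is 2393 mm.

A wall with a rectangular opening subtracted — a window. Sill at z = 725, opening 1668 mm tall, so the head is at 725 + 1668 = 2393 mm.


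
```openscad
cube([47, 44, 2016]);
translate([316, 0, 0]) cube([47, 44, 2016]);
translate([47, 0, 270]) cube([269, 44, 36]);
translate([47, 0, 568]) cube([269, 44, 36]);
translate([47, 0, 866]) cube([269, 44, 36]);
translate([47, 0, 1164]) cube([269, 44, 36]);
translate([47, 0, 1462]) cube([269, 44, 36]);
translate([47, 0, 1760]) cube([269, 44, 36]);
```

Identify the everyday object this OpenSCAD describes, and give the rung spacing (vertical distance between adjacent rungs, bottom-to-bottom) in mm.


A ladder. The rung spacing is 298 mm.

Two tall 47×44 posts with 6 short bars between them — a ladder. Adjacent rungs sit at z = 270 and z = 568, so the spacing is 568 − 270 = 298 mm.


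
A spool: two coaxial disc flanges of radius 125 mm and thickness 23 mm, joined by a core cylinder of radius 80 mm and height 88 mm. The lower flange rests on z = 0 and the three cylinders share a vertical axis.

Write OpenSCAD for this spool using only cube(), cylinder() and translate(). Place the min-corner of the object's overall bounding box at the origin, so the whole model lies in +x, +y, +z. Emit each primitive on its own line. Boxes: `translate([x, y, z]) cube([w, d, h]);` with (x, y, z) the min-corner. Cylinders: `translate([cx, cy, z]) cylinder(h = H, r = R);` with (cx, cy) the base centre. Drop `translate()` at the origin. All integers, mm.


translate([125, 125, 0]) cylinder(h = 23, r = 125);
translate([125, 125, 23]) cylinder(h = 88, r = 80);
translate([125, 125, 111]) cylinder(h = 23, r = 125);


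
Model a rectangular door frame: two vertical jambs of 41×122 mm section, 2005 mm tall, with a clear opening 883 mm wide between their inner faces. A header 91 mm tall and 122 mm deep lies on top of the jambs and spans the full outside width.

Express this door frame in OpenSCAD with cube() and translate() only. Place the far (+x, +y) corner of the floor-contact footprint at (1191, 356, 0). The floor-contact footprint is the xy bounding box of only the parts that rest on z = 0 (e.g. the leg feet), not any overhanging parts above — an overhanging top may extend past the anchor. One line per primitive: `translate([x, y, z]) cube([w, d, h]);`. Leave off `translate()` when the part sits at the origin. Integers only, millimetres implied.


translate([226, 234, 0]) cube([41, 122, 2005]);
translate([1150, 234, 0]) cube([41, 122, 2005]);
translate([226, 234, 2005]) cube([965, 122, 91]);


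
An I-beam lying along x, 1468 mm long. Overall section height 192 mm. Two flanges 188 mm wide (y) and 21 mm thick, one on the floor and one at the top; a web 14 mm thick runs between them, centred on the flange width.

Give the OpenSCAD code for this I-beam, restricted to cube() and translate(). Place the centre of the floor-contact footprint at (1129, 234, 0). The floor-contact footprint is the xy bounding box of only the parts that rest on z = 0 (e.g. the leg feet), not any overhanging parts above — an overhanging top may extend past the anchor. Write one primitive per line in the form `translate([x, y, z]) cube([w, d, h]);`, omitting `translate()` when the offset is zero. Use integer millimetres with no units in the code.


translate([395, 140, 0]) cube([1468, 188, 21]);
translate([395, 227, 21]) cube([1468, 14, 150]);
translate([395, 140, 171]) cube([1468, 188, 21]);


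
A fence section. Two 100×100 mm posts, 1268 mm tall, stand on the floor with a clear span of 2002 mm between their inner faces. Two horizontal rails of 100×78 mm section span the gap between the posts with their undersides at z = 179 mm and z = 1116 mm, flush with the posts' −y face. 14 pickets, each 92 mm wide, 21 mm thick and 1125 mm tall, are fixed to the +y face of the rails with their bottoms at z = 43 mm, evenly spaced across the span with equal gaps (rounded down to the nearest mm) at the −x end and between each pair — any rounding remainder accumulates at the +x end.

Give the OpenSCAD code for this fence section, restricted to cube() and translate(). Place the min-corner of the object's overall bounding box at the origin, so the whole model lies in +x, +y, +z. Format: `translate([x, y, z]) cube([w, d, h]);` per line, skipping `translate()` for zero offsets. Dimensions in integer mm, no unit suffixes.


cube([100, 100, 1268]);
translate([2102, 0, 0]) cube([100, 100, 1268]);
translate([100, 0, 179]) cube([2002, 100, 78]);
translate([100, 0, 1116]) cube([2002, 100, 78]);
translate([147, 100, 43]) cube([92, 21, 1125]);
translate([286, 100, 43]) cube([92, 21, 1125]);
translate([425, 100, 43]) cube([92, 21, 1125]);
translate([564, 100, 43]) cube([92, 21, 1125]);
translate([703, 100, 43]) cube([92, 21, 1125]);
translate([842, 100, 43]) cube([92, 21, 1125]);
translate([981, 100, 43]) cube([92, 21, 1125]);
translate([1120, 100, 43]) cube([92, 21, 1125]);
translate([1259, 100, 43]) cube([92, 21, 1125]);
translate([1398, 100, 43]) cube([92, 21, 1125]);
translate([1537, 100, 43]) cube([92, 21, 1125]);
translate([1676, 100, 43]) cube([92, 21, 1125]);
translate([1815, 100, 43]) cube([92, 21, 1125]);
translate([1954, 100, 43]) cube([92, 21, 1125]);


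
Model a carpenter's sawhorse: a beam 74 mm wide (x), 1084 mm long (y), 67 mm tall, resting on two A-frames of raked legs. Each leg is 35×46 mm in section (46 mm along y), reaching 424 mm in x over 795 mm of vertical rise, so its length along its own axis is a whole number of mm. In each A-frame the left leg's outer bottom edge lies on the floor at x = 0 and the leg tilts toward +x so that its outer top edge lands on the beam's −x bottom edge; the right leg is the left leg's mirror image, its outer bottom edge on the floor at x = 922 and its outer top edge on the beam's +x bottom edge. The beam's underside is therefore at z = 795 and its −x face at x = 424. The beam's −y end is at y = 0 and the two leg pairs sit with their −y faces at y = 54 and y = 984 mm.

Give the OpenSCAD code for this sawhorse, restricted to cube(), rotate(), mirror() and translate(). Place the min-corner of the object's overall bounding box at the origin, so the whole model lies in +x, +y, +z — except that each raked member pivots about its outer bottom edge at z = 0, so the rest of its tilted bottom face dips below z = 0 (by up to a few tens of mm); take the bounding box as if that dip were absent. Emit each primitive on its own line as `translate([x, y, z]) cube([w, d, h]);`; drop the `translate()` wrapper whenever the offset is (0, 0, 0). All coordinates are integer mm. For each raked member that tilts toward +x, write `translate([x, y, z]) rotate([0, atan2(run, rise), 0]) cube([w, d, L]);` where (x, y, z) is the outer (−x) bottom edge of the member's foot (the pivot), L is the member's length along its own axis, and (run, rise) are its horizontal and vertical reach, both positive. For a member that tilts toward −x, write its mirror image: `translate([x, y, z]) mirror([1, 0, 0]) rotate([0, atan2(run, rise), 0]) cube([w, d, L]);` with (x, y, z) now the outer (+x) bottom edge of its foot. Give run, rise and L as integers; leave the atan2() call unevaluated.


translate([424, 0, 795]) cube([74, 1084, 67]);
translate([0, 54, 0]) rotate([0, atan2(424, 795), 0]) cube([35, 46, 901]);
translate([922, 54, 0]) mirror([1, 0, 0]) rotate([0, atan2(424, 795), 0]) cube([35, 46, 901]);
translate([0, 984, 0]) rotate([0, atan2(424, 795), 0]) cube([35, 46, 901]);
translate([922, 984, 0]) mirror([1, 0, 0]) rotate([0, atan2(424, 795), 0]) cube([35, 46, 901]);


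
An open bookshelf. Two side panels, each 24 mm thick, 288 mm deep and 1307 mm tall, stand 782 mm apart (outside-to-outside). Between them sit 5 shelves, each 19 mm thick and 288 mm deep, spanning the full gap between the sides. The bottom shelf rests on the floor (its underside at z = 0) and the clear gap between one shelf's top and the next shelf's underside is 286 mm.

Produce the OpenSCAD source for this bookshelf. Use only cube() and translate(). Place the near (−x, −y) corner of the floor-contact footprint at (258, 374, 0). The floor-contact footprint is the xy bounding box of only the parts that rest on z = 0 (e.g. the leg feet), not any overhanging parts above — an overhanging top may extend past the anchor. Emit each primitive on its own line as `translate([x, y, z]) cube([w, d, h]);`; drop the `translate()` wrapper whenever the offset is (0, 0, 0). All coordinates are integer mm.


translate([258, 374, 0]) cube([24, 288, 1307]);
translate([1016, 374, 0]) cube([24, 288, 1307]);
translate([282, 374, 0]) cube([734, 288, 19]);
translate([282, 374, 305]) cube([734, 288, 19]);
translate([282, 374, 610]) cube([734, 288, 19]);
translate([282, 374, 915]) cube([734, 288, 19]);
translate([282, 374, 1220]) cube([734, 288, 19]);


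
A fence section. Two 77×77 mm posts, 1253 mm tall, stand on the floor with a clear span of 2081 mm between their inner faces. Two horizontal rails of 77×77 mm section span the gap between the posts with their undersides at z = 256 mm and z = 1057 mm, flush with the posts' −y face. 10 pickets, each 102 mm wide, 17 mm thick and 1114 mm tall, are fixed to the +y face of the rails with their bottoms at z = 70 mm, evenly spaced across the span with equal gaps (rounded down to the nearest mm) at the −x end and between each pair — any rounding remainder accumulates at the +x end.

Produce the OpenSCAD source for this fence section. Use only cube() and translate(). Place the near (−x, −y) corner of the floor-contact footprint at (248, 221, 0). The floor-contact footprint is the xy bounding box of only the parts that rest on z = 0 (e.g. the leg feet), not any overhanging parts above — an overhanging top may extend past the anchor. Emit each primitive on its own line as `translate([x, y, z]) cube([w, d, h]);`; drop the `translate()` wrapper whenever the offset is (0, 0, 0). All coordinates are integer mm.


translate([248, 221, 0]) cube([77, 77, 1253]);
translate([2406, 221, 0]) cube([77, 77, 1253]);
translate([325, 221, 256]) cube([2081, 77, 77]);
translate([325, 221, 1057]) cube([2081, 77, 77]);
translate([421, 298, 70]) cube([102, 17, 1114]);
translate([619, 298, 70]) cube([102, 17, 1114]);
translate([817, 298, 70]) cube([102, 17, 1114]);
translate([1015, 298, 70]) cube([102, 17, 1114]);
translate([1213, 298, 70]) cube([102, 17, 1114]);
translate([1411, 298, 70]) cube([102, 17, 1114]);
translate([1609, 298, 70]) cube([102, 17, 1114]);
translate([1807, 298, 70]) cube([102, 17, 1114]);
translate([2005, 298, 70]) cube([102, 17, 1114]);
translate([2203, 298, 70]) cube([102, 17, 1114]);


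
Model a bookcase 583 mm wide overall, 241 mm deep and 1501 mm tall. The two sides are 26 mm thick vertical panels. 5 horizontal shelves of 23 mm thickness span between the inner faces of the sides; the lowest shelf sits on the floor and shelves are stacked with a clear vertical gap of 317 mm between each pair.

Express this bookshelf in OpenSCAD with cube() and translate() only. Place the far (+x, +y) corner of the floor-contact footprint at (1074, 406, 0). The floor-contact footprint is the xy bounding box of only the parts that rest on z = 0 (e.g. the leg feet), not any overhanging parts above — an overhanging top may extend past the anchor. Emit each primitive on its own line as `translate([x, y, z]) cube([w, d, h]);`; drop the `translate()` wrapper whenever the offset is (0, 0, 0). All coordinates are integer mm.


translate([491, 165, 0]) cube([26, 241, 1501]);
translate([1048, 165, 0]) cube([26, 241, 1501]);
translate([517, 165, 0]) cube([531, 241, 23]);
translate([517, 165, 340]) cube([531, 241, 23]);
translate([517, 165, 680]) cube([531, 241, 23]);
translate([517, 165, 1020]) cube([531, 241, 23]);
translate([517, 165, 1360]) cube([531, 241, 23]);


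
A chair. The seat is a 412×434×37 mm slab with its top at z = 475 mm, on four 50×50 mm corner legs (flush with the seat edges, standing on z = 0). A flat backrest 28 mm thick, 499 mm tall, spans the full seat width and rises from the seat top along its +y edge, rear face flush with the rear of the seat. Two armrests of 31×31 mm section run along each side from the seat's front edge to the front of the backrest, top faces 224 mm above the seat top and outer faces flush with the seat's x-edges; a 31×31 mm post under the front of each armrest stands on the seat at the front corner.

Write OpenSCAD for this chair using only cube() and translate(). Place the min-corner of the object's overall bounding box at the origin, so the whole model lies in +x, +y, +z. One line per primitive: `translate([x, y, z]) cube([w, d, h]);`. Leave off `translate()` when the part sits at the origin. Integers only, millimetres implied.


translate([0, 0, 438]) cube([412, 434, 37]);
cube([50, 50, 438]);
translate([362, 0, 0]) cube([50, 50, 438]);
translate([0, 384, 0]) cube([50, 50, 438]);
translate([362, 384, 0]) cube([50, 50, 438]);
translate([0, 406, 475]) cube([412, 28, 499]);
translate([0, 0, 668]) cube([31, 406, 31]);
translate([381, 0, 668]) cube([31, 406, 31]);
translate([0, 0, 475]) cube([31, 31, 193]);
translate([381, 0, 475]) cube([31, 31, 193]);


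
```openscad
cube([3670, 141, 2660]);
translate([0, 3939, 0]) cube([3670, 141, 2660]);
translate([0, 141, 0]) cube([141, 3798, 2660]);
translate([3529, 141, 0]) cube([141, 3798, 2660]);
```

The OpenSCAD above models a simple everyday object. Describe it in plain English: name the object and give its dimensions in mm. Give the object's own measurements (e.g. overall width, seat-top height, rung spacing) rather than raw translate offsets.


The wall frame of a small rectangular building: four walls, each 2660 mm tall and 141 mm thick, enclosing a footprint 3670 mm (x) by 4080 mm (y) outside-to-outside, with no floor or roof. The front and back walls (the −y and +y sides) span the full width; the two side walls fit between them.


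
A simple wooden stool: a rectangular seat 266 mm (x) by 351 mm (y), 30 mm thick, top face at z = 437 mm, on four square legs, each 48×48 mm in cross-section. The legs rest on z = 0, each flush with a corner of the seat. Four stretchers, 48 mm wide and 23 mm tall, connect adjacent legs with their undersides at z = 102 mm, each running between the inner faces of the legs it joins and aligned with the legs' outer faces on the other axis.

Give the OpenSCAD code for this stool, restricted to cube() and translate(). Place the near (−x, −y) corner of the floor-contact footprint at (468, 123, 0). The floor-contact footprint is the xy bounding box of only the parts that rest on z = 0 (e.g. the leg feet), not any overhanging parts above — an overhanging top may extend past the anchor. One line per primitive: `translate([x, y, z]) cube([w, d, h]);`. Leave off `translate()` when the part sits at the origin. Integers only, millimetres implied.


translate([468, 123, 407]) cube([266, 351, 30]);
translate([468, 123, 0]) cube([48, 48, 407]);
translate([686, 123, 0]) cube([48, 48, 407]);
translate([468, 426, 0]) cube([48, 48, 407]);
translate([686, 426, 0]) cube([48, 48, 407]);
translate([516, 123, 102]) cube([170, 48, 23]);
translate([516, 426, 102]) cube([170, 48, 23]);
translate([468, 171, 102]) cube([48, 255, 23]);
translate([686, 171, 102]) cube([48, 255, 23]);


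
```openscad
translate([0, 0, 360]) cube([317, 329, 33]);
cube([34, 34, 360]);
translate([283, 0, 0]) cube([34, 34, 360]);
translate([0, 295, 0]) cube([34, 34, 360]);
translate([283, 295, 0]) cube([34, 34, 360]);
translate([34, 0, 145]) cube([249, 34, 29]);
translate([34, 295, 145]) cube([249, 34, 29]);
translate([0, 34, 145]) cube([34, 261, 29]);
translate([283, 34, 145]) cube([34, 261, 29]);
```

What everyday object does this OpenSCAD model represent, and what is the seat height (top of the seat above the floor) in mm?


A stool. The seat height is 393 mm.

A 317×329×33 slab at z = 360 on four corner posts — a stool. The seat top is 360 + 33 = 393 mm.


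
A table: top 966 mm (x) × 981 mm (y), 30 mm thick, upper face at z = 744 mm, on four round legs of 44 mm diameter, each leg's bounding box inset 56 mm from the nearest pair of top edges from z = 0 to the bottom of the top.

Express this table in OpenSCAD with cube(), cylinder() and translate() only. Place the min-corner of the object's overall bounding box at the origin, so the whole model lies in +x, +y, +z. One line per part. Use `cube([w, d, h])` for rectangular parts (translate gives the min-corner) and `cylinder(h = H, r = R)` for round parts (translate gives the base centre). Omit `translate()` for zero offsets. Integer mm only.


// leg_h = 744 - 30 = 714
translate([0, 0, 714]) cube([966, 981, 30]);
translate([78, 78, 0]) cylinder(h = 714, r = 22);
translate([888, 78, 0]) cylinder(h = 714, r = 22);
translate([78, 903, 0]) cylinder(h = 714, r = 22);
translate([888, 903, 0]) cylinder(h = 714, r = 22);


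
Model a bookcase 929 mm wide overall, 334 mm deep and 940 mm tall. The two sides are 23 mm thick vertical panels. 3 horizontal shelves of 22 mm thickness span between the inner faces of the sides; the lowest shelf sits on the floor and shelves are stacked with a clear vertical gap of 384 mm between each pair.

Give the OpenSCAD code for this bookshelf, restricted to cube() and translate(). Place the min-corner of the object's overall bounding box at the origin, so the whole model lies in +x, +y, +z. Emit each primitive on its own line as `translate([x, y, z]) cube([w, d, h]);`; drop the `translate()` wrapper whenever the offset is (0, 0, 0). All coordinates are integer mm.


cube([23, 334, 940]);
translate([906, 0, 0]) cube([23, 334, 940]);
translate([23, 0, 0]) cube([883, 334, 22]);
translate([23, 0, 406]) cube([883, 334, 22]);
translate([23, 0, 812]) cube([883, 334, 22]);


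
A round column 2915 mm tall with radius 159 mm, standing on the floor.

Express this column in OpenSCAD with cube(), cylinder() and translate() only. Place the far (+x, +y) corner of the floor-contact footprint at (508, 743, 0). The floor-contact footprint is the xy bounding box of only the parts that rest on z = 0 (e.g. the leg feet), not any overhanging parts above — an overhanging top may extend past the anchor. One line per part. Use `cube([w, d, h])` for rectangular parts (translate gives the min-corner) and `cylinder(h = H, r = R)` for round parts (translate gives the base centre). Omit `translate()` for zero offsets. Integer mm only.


translate([349, 584, 0]) cylinder(h = 2915, r = 159);


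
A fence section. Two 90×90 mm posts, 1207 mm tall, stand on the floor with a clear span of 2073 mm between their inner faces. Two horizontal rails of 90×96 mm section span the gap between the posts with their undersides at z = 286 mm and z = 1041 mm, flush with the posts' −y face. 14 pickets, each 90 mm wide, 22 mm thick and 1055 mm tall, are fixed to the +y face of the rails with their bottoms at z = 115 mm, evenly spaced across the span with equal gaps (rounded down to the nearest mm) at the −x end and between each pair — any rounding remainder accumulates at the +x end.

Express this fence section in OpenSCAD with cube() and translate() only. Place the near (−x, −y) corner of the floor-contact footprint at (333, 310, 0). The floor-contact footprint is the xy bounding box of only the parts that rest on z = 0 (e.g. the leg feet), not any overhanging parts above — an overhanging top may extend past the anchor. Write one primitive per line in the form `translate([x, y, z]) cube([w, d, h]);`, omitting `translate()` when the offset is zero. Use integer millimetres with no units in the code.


translate([333, 310, 0]) cube([90, 90, 1207]);
translate([2496, 310, 0]) cube([90, 90, 1207]);
translate([423, 310, 286]) cube([2073, 90, 96]);
translate([423, 310, 1041]) cube([2073, 90, 96]);
translate([477, 400, 115]) cube([90, 22, 1055]);
translate([621, 400, 115]) cube([90, 22, 1055]);
translate([765, 400, 115]) cube([90, 22, 1055]);
translate([909, 400, 115]) cube([90, 22, 1055]);
translate([1053, 400, 115]) cube([90, 22, 1055]);
translate([1197, 400, 115]) cube([90, 22, 1055]);
translate([1341, 400, 115]) cube([90, 22, 1055]);
translate([1485, 400, 115]) cube([90, 22, 1055]);
translate([1629, 400, 115]) cube([90, 22, 1055]);
translate([1773, 400, 115]) cube([90, 22, 1055]);
translate([1917, 400, 115]) cube([90, 22, 1055]);
translate([2061, 400, 115]) cube([90, 22, 1055]);
translate([2205, 400, 115]) cube([90, 22, 1055]);
translate([2349, 400, 115]) cube([90, 22, 1055]);


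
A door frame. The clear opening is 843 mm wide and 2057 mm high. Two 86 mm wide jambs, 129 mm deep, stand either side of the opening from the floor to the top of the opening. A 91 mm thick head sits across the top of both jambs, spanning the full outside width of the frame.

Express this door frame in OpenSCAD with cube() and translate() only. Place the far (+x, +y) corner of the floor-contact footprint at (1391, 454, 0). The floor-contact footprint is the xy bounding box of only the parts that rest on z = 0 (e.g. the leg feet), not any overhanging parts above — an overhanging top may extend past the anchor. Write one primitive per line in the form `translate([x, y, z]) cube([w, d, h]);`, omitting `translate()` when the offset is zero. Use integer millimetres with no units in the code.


translate([376, 325, 0]) cube([86, 129, 2057]);
translate([1305, 325, 0]) cube([86, 129, 2057]);
translate([376, 325, 2057]) cube([1015, 129, 91]);


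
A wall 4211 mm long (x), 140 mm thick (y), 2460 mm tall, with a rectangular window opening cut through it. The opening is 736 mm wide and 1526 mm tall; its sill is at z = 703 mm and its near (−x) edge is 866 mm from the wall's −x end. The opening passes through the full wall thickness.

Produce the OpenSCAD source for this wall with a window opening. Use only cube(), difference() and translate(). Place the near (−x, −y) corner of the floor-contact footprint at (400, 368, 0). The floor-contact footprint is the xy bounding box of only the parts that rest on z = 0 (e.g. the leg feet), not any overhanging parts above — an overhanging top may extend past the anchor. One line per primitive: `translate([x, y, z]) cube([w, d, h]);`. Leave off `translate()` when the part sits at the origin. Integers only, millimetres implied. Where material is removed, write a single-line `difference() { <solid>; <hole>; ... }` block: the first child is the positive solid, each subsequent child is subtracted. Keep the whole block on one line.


difference() { translate([400, 368, 0]) cube([4211, 140, 2460]); translate([1266, 368, 703]) cube([736, 140, 1526]); }


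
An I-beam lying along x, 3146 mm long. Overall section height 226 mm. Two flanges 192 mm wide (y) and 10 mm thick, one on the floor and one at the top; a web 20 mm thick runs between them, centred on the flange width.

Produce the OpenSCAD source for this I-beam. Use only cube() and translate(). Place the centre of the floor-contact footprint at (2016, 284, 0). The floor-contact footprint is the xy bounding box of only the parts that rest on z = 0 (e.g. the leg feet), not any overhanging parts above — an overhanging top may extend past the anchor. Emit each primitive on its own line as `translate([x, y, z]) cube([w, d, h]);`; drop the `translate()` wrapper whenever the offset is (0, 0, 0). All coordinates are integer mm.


translate([443, 188, 0]) cube([3146, 192, 10]);
translate([443, 274, 10]) cube([3146, 20, 206]);
translate([443, 188, 216]) cube([3146, 192, 10]);


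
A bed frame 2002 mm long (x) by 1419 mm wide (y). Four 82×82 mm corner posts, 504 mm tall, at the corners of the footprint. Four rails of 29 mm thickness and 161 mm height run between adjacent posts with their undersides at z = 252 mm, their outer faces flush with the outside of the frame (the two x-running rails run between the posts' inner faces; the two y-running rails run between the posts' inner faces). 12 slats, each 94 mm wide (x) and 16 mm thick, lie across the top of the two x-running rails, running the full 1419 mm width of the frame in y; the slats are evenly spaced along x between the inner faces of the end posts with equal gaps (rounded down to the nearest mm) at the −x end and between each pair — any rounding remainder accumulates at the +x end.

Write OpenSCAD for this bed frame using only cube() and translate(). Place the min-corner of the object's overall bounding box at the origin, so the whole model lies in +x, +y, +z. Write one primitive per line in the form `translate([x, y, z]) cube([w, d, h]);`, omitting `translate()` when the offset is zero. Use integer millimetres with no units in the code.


cube([82, 82, 504]);
translate([0, 1337, 0]) cube([82, 82, 504]);
translate([1920, 0, 0]) cube([82, 82, 504]);
translate([1920, 1337, 0]) cube([82, 82, 504]);
translate([82, 0, 252]) cube([1838, 29, 161]);
translate([82, 1390, 252]) cube([1838, 29, 161]);
translate([0, 82, 252]) cube([29, 1255, 161]);
translate([1973, 82, 252]) cube([29, 1255, 161]);
translate([136, 0, 413]) cube([94, 1419, 16]);
translate([284, 0, 413]) cube([94, 1419, 16]);
translate([432, 0, 413]) cube([94, 1419, 16]);
translate([580, 0, 413]) cube([94, 1419, 16]);
translate([728, 0, 413]) cube([94, 1419, 16]);
translate([876, 0, 413]) cube([94, 1419, 16]);
translate([1024, 0, 413]) cube([94, 1419, 16]);
translate([1172, 0, 413]) cube([94, 1419, 16]);
translate([1320, 0, 413]) cube([94, 1419, 16]);
translate([1468, 0, 413]) cube([94, 1419, 16]);
translate([1616, 0, 413]) cube([94, 1419, 16]);
translate([1764, 0, 413]) cube([94, 1419, 16]);


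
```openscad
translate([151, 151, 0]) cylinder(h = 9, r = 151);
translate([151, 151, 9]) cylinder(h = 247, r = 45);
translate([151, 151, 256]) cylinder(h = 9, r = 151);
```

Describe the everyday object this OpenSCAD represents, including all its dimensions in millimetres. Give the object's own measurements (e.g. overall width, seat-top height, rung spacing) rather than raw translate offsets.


A spool: two coaxial disc flanges of radius 151 mm and thickness 9 mm, joined by a core cylinder of radius 45 mm and height 247 mm. The lower flange rests on z = 0 and the three cylinders share a vertical axis.


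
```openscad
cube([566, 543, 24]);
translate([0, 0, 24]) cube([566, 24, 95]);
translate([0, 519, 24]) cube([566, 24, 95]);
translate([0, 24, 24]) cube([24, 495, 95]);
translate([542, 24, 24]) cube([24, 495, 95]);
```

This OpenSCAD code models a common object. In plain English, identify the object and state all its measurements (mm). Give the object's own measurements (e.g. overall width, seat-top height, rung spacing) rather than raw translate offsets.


An open-topped rectangular box: outside dimensions 566×543×119 mm, with a uniform wall and base thickness of 24 mm. The base is a full 566×543 slab on the floor; four walls sit on top of the base. The front and back walls (the −y and +y sides) span the full width; the two side walls fit between them.


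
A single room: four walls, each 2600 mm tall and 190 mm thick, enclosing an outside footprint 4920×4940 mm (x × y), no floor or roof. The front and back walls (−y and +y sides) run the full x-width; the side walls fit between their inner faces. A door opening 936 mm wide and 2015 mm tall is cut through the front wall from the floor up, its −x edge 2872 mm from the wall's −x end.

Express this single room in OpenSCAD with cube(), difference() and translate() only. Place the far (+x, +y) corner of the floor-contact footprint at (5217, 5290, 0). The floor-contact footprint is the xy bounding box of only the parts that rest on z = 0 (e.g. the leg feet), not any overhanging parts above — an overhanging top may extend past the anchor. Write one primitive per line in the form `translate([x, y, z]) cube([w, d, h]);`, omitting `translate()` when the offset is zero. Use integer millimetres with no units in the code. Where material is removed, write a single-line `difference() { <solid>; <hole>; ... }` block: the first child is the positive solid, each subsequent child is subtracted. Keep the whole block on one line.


difference() { translate([297, 350, 0]) cube([4920, 190, 2600]); translate([3169, 350, 0]) cube([936, 190, 2015]); }
translate([297, 5100, 0]) cube([4920, 190, 2600]);
translate([297, 540, 0]) cube([190, 4560, 2600]);
translate([5027, 540, 0]) cube([190, 4560, 2600]);


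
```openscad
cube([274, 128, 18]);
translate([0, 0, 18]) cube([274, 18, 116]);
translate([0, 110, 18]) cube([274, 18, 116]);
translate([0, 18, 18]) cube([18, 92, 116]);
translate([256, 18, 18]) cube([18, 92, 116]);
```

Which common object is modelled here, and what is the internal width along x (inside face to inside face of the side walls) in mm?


An open box. The internal width is 238 mm.

A 274×128 base slab with four walls standing on it — an open box. The base is 274 mm wide and the walls are 18 mm thick, so the internal width is 274 − 2 × 18 = 238 mm.
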